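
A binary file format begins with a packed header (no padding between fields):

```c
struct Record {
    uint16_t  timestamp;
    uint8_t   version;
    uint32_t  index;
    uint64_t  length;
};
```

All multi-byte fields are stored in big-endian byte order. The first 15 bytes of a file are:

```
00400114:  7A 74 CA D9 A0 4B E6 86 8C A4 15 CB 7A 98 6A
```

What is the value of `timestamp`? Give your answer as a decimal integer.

31348

`timestamp` is the first field, at byte offset 0, occupying 2 bytes.
Bytes at offsets 0..1: 7A 74.
Big-endian: lowest address holds the most-significant byte.
The bytes are already most-significant first: 0x7A74.
0x7A74 = 31348.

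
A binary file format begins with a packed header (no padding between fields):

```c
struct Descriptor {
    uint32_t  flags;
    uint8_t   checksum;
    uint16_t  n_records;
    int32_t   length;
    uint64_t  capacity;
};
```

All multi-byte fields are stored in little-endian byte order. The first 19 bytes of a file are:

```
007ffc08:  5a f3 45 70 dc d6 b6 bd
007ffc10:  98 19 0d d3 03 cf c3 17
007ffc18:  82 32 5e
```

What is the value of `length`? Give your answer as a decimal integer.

219781309

`length` follows `flags` (4 B), `checksum` (1 B), `n_records` (2 B), so it starts at offset 4 + 1 + 2 = 7 and occupies 4 bytes.
Bytes at offsets 7..10: BD 98 19 0D.
Little-endian: lowest address holds the least-significant byte.
Reassemble most-significant byte first: 0D 19 98 BD → 0x0D1998BD.
0x0D1998BD = 219781309.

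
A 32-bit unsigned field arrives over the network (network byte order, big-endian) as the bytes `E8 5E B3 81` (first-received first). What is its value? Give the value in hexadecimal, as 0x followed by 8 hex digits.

In big-endian order the high byte comes first in memory.
The bytes are already most-significant first: 0xE85EB381.

0xE85EB381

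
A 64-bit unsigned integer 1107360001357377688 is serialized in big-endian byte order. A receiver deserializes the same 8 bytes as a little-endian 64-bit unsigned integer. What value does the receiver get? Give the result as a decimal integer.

1107360001357377688 in 64-bit hexadecimal is 0x0F5E220DDF61F098.
Stored big-endian, the bytes at ascending addresses are 0F 5E 22 0D DF 61 F0 98.
Read back as little-endian, the first byte is least significant, giving 0x98F061DF0D225E0F.
0x98F061DF0D225E0F = 11020415898801561103.

11020415898801561103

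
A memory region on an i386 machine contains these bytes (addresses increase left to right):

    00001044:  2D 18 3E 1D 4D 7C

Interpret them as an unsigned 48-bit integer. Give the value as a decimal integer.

Little-endian stores the least-significant byte at the lowest address.
Reassemble most-significant byte first: 7C 4D 1D 3E 18 2D → 0x7C4D1D3E182D.
0x7C4D1D3E182D = 136670644934701.

136670644934701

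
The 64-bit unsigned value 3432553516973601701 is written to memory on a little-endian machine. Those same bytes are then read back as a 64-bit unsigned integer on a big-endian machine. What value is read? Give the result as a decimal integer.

11940092350432387631

3432553516973601701 in 64-bit hexadecimal is 0x2FA2E13CBBBAB3A5.
Stored little-endian, the bytes at ascending addresses are A5 B3 BA BB 3C E1 A2 2F.
Read back as big-endian, the last byte is least significant, giving 0xA5B3BABB3CE1A22F.
0xA5B3BABB3CE1A22F = 11940092350432387631.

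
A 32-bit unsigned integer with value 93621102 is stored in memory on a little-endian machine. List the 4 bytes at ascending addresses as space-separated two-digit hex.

93621102 in hexadecimal, padded to 32 bits, is 0x05948B6E.
Split into bytes (most-significant first): 05 94 8B 6E.
Little-endian: lowest address holds the least-significant byte.
So at ascending addresses the bytes are 6E 8B 94 05.

6E 8B 94 05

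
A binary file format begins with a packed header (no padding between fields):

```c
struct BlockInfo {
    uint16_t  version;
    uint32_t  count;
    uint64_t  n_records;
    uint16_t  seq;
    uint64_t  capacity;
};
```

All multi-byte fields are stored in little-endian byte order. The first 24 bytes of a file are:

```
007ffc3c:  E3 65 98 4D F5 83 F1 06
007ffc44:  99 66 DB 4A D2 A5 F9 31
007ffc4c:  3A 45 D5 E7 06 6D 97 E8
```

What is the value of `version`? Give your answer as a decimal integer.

26083

`version` is the first field, at byte offset 0, occupying 2 bytes.
Bytes at offsets 0..1: E3 65.
Little-endian stores the least-significant byte at the lowest address.
Reassemble most-significant byte first: 65 E3 → 0x65E3.
0x65E3 = 26083.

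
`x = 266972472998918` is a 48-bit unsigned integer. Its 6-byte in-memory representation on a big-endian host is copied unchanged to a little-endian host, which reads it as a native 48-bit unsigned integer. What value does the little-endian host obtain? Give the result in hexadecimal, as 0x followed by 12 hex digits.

0x06FC6A5FCFF2

266972472998918 in 48-bit hexadecimal is 0xF2CF5F6AFC06.
Stored big-endian, the bytes at ascending addresses are F2 CF 5F 6A FC 06.
Read back as little-endian, the first byte is least significant, giving 0x06FC6A5FCFF2.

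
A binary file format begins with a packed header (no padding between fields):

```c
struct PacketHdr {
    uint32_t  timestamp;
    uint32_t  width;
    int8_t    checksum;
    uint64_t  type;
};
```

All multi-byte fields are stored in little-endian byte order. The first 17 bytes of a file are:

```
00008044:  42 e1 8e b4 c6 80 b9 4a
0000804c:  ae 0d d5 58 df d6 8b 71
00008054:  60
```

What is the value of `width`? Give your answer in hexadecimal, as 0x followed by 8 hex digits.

0x4AB980C6

`width` follows `timestamp` (4 bytes), so it starts at byte offset 4 and occupies 4 bytes.
Bytes at offsets 4..7: C6 80 B9 4A.
In little-endian order the low byte comes first in memory.
Reassemble most-significant byte first: 4A B9 80 C6 → 0x4AB980C6.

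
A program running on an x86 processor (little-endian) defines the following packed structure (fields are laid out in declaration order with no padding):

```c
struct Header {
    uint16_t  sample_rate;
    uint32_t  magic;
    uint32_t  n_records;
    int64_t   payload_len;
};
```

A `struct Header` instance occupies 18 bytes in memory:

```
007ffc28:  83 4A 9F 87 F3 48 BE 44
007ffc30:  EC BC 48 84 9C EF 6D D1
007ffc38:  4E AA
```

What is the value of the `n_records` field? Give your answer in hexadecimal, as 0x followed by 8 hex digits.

`n_records` follows `sample_rate` (2 B), `magic` (4 B), so it starts at offset 2 + 4 = 6 and occupies 4 bytes.
Bytes at offsets 6..9: BE 44 EC BC.
Little-endian stores the least-significant byte at the lowest address.
Reassemble most-significant byte first: BC EC 44 BE → 0xBCEC44BE.

0xBCEC44BE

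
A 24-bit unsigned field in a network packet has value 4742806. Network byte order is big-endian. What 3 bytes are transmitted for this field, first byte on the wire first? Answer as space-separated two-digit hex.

4742806 in hexadecimal, padded to 24 bits, is 0x485E96.
Split into bytes (most-significant first): 48 5E 96.
Big-endian stores the most-significant byte at the lowest address.
So the memory order matches the most-significant-first order: 48 5E 96.

48 5E 96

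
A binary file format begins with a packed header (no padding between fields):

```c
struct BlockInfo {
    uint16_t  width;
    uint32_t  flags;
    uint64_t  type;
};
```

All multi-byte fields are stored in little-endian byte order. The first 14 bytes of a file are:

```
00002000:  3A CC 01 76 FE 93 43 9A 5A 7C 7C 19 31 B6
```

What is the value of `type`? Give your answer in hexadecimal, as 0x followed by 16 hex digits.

0xB631197C7C5A9A43

`type` follows `width` (2 B), `flags` (4 B), so it starts at offset 2 + 4 = 6 and occupies 8 bytes.
Bytes at offsets 6..13: 43 9A 5A 7C 7C 19 31 B6.
Little-endian: lowest address holds the least-significant byte.
Reassemble most-significant byte first: B6 31 19 7C 7C 5A 9A 43 → 0xB631197C7C5A9A43.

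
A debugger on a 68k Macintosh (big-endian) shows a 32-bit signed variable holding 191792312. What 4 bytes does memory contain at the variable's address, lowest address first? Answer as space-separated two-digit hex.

191792312 in hexadecimal, padded to 32 bits, is 0x0B6E84B8.
Split into bytes (most-significant first): 0B 6E 84 B8.
Big-endian: lowest address holds the most-significant byte.
So the memory order matches the most-significant-first order: 0B 6E 84 B8.

0B 6E 84 B8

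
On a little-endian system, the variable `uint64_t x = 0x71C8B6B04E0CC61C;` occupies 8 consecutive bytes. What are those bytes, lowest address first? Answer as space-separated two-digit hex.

1C C6 0C 4E B0 B6 C8 71

Split into bytes (most-significant first): 71 C8 B6 B0 4E 0C C6 1C.
In little-endian order the low byte comes first in memory.
So at ascending addresses the bytes are 1C C6 0C 4E B0 B6 C8 71.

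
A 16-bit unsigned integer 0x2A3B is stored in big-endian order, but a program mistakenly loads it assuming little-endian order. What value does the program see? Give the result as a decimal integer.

Stored big-endian, the bytes at ascending addresses are 2A 3B.
Read back as little-endian, the first byte is least significant, giving 0x3B2A.
0x3B2A = 15146.

15146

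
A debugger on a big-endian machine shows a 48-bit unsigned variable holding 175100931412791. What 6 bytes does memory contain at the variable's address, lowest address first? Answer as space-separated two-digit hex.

175100931412791 in hexadecimal, padded to 48 bits, is 0x9F40DCD11337.
Split into bytes (most-significant first): 9F 40 DC D1 13 37.
Big-endian stores the most-significant byte at the lowest address.
So the memory order matches the most-significant-first order: 9F 40 DC D1 13 37.

9F 40 DC D1 13 37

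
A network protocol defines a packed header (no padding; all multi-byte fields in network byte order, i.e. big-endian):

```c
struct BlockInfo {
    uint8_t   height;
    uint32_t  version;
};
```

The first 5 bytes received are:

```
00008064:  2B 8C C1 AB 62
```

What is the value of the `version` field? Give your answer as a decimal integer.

2361502562

`version` follows `height` (1 byte), so it starts at byte offset 1 and occupies 4 bytes.
Bytes at offsets 1..4: 8C C1 AB 62.
Big-endian: lowest address holds the most-significant byte.
The bytes are already most-significant first: 0x8CC1AB62.
0x8CC1AB62 = 2361502562.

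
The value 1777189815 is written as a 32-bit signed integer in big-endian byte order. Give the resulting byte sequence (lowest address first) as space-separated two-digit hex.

69 ED C3 B7

1777189815 in hexadecimal, padded to 32 bits, is 0x69EDC3B7.
Split into bytes (most-significant first): 69 ED C3 B7.
Big-endian stores the most-significant byte at the lowest address.
So the memory order matches the most-significant-first order: 69 ED C3 B7.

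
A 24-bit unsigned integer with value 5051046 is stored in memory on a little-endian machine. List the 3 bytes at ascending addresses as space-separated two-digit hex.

A6 12 4D

5051046 in hexadecimal, padded to 24 bits, is 0x4D12A6.
Split into bytes (most-significant first): 4D 12 A6.
In little-endian order the low byte comes first in memory.
So at ascending addresses the bytes are A6 12 4D.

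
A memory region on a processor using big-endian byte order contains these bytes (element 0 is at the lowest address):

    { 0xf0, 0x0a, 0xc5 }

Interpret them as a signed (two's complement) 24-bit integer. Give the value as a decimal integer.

-1045819

In big-endian order the high byte comes first in memory.
The bytes are already most-significant first: 0xF00AC5.
Top bit is set, so as a signed 24-bit value this is 0xF00AC5 − 2^24 = -1045819.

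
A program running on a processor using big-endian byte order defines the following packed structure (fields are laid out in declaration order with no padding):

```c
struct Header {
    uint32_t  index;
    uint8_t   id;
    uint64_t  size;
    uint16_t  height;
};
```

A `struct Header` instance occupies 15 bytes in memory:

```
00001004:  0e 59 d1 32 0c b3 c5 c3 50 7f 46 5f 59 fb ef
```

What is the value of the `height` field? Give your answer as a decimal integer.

64495

`height` follows `index` (4 B), `id` (1 B), `size` (8 B), so it starts at offset 4 + 1 + 8 = 13 and occupies 2 bytes.
Bytes at offsets 13..14: FB EF.
Big-endian: lowest address holds the most-significant byte.
The bytes are already most-significant first: 0xFBEF.
0xFBEF = 64495.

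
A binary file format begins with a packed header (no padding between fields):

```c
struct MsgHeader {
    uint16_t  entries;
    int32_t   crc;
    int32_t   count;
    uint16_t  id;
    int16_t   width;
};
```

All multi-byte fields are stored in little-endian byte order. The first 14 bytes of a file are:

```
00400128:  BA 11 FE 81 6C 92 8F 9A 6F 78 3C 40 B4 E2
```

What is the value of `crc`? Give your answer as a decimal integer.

`crc` follows `entries` (2 bytes), so it starts at byte offset 2 and occupies 4 bytes.
Bytes at offsets 2..5: FE 81 6C 92.
In little-endian order the low byte comes first in memory.
Reassemble most-significant byte first: 92 6C 81 FE → 0x926C81FE.
Top bit is set, so as a signed 32-bit value this is 0x926C81FE − 2^32 = -1838382594.

-1838382594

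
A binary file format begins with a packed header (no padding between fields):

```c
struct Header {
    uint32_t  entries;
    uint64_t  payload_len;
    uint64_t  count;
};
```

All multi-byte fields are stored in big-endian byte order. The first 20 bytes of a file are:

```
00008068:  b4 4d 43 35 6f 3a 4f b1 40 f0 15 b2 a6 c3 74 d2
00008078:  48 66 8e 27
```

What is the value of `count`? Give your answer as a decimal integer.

12016576677261250087

`count` follows `entries` (4 B), `payload_len` (8 B), so it starts at offset 4 + 8 = 12 and occupies 8 bytes.
Bytes at offsets 12..19: A6 C3 74 D2 48 66 8E 27.
Big-endian stores the most-significant byte at the lowest address.
The bytes are already most-significant first: 0xA6C374D248668E27.
0xA6C374D248668E27 = 12016576677261250087.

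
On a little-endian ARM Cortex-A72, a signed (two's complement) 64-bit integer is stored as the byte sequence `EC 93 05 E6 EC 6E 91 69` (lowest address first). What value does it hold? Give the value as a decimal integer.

7606983209355940844

Little-endian stores the least-significant byte at the lowest address.
Reassemble most-significant byte first: 69 91 6E EC E6 05 93 EC → 0x69916EECE60593EC.
0x69916EECE60593EC = 7606983209355940844.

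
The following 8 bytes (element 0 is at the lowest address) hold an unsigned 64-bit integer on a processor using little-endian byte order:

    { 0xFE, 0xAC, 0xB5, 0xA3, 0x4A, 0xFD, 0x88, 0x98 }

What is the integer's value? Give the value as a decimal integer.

Little-endian stores the least-significant byte at the lowest address.
Reassemble most-significant byte first: 98 88 FD 4A A3 B5 AC FE → 0x9888FD4AA3B5ACFE.
0x9888FD4AA3B5ACFE = 10991313387613695230.

10991313387613695230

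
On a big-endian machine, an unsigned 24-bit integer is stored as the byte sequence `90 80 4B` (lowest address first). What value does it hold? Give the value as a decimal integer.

9470027

Big-endian: lowest address holds the most-significant byte.
The bytes are already most-significant first: 0x90804B.
0x90804B = 9470027.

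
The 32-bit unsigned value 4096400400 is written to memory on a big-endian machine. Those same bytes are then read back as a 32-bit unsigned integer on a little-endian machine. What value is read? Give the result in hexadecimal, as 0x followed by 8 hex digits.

0x101C2AF4

4096400400 in 32-bit hexadecimal is 0xF42A1C10.
Stored big-endian, the bytes at ascending addresses are F4 2A 1C 10.
Read back as little-endian, the first byte is least significant, giving 0x101C2AF4.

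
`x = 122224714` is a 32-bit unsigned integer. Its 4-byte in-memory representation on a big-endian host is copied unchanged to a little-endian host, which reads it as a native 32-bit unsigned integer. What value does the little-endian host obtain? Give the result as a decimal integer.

122224714 in 32-bit hexadecimal is 0x0749004A.
Stored big-endian, the bytes at ascending addresses are 07 49 00 4A.
Read back as little-endian, the first byte is least significant, giving 0x4A004907.
0x4A004907 = 1241532679.

1241532679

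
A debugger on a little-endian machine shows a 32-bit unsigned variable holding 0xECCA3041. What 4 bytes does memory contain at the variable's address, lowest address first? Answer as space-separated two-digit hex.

Split into bytes (most-significant first): EC CA 30 41.
In little-endian order the low byte comes first in memory.
So at ascending addresses the bytes are 41 30 CA EC.

41 30 CA EC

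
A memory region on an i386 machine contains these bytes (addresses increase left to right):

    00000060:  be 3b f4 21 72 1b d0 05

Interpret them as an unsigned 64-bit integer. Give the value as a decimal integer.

418864942355332030

Little-endian: lowest address holds the least-significant byte.
Reassemble most-significant byte first: 05 D0 1B 72 21 F4 3B BE → 0x05D01B7221F43BBE.
0x05D01B7221F43BBE = 418864942355332030.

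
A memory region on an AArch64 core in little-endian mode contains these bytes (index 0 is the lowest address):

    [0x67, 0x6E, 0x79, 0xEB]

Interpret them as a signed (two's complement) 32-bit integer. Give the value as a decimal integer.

-344363417

In little-endian order the low byte comes first in memory.
Reassemble most-significant byte first: EB 79 6E 67 → 0xEB796E67.
Top bit is set, so as a signed 32-bit value this is 0xEB796E67 − 2^32 = -344363417.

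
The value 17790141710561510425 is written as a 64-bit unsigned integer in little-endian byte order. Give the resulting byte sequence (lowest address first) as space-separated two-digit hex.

17790141710561510425 in hexadecimal, padded to 64 bits, is 0xF6E347A129E10419.
Split into bytes (most-significant first): F6 E3 47 A1 29 E1 04 19.
In little-endian order the low byte comes first in memory.
So at ascending addresses the bytes are 19 04 E1 29 A1 47 E3 F6.

19 04 E1 29 A1 47 E3 F6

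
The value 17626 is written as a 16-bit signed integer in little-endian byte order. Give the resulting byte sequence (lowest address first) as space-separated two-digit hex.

17626 in hexadecimal, padded to 16 bits, is 0x44DA.
Split into bytes (most-significant first): 44 DA.
Little-endian: lowest address holds the least-significant byte.
So at ascending addresses the bytes are DA 44.

DA 44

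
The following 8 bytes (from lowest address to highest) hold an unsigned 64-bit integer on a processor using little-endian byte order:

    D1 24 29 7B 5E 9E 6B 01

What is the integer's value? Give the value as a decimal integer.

102349545176376529

Little-endian: lowest address holds the least-significant byte.
Reassemble most-significant byte first: 01 6B 9E 5E 7B 29 24 D1 → 0x016B9E5E7B2924D1.
0x016B9E5E7B2924D1 = 102349545176376529.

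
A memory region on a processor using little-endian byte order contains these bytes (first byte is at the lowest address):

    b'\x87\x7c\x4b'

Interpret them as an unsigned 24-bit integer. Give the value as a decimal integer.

In little-endian order the low byte comes first in memory.
Reassemble most-significant byte first: 4B 7C 87 → 0x4B7C87.
0x4B7C87 = 4947079.

4947079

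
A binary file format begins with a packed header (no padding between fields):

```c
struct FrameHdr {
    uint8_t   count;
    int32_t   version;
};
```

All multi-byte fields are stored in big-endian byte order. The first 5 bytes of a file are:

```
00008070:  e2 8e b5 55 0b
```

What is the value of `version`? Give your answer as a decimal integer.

`version` follows `count` (1 byte), so it starts at byte offset 1 and occupies 4 bytes.
Bytes at offsets 1..4: 8E B5 55 0B.
In big-endian order the high byte comes first in memory.
The bytes are already most-significant first: 0x8EB5550B.
Top bit is set, so as a signed 32-bit value this is 0x8EB5550B − 2^32 = -1900718837.

-1900718837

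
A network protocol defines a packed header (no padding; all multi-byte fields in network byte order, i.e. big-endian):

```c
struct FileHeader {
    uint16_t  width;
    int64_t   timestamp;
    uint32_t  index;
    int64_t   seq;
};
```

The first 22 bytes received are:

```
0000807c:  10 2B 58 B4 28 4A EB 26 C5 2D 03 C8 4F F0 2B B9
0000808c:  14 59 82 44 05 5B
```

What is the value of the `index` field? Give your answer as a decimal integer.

63459312

`index` follows `width` (2 B), `timestamp` (8 B), so it starts at offset 2 + 8 = 10 and occupies 4 bytes.
Bytes at offsets 10..13: 03 C8 4F F0.
Big-endian stores the most-significant byte at the lowest address.
The bytes are already most-significant first: 0x03C84FF0.
0x03C84FF0 = 63459312.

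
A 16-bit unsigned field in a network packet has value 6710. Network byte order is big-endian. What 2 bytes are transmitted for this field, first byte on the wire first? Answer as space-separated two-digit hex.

6710 in hexadecimal, padded to 16 bits, is 0x1A36.
Split into bytes (most-significant first): 1A 36.
Big-endian stores the most-significant byte at the lowest address.
So the memory order matches the most-significant-first order: 1A 36.

1A 36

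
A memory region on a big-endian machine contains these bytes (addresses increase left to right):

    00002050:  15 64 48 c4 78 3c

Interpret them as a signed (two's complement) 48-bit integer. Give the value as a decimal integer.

Big-endian: lowest address holds the most-significant byte.
The bytes are already most-significant first: 0x156448C4783C.
0x156448C4783C = 23520461748284.

23520461748284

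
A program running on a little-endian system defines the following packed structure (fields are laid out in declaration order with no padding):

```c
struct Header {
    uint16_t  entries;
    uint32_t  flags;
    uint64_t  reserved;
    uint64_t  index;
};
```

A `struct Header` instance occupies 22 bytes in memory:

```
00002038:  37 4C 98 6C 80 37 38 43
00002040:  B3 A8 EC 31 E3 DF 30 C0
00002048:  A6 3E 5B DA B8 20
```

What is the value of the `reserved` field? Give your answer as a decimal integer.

16132793182683611960

`reserved` follows `entries` (2 B), `flags` (4 B), so it starts at offset 2 + 4 = 6 and occupies 8 bytes.
Bytes at offsets 6..13: 38 43 B3 A8 EC 31 E3 DF.
Little-endian: lowest address holds the least-significant byte.
Reassemble most-significant byte first: DF E3 31 EC A8 B3 43 38 → 0xDFE331ECA8B34338.
0xDFE331ECA8B34338 = 16132793182683611960.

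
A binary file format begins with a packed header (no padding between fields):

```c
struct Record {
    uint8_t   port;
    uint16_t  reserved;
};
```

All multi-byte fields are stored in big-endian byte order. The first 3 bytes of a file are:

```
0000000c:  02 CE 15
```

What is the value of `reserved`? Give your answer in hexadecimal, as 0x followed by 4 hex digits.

0xCE15

`reserved` follows `port` (1 byte), so it starts at byte offset 1 and occupies 2 bytes.
Bytes at offsets 1..2: CE 15.
Big-endian stores the most-significant byte at the lowest address.
The bytes are already most-significant first: 0xCE15.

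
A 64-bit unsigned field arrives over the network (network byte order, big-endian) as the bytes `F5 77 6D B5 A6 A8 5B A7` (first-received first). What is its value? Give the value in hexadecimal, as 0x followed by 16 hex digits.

0xF5776DB5A6A85BA7

In big-endian order the high byte comes first in memory.
The bytes are already most-significant first: 0xF5776DB5A6A85BA7.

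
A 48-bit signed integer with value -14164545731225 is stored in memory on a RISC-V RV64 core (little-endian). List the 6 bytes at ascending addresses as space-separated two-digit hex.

Two's complement of -14164545731225 in 48 bits: 14164545731225 = 0x0CE1F0B77A99; invert → 0xF31E0F488566; add 1 → 0xF31E0F488567.
Split into bytes (most-significant first): F3 1E 0F 48 85 67.
In little-endian order the low byte comes first in memory.
So at ascending addresses the bytes are 67 85 48 0F 1E F3.

67 85 48 0F 1E F3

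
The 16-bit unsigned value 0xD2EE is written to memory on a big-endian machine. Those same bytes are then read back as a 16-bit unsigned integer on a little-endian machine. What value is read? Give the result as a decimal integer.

Stored big-endian, the bytes at ascending addresses are D2 EE.
Read back as little-endian, the first byte is least significant, giving 0xEED2.
0xEED2 = 61138.

61138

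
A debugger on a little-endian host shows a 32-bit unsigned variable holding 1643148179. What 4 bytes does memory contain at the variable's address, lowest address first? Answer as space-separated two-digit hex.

93 73 F0 61

1643148179 in hexadecimal, padded to 32 bits, is 0x61F07393.
Split into bytes (most-significant first): 61 F0 73 93.
Little-endian: lowest address holds the least-significant byte.
So at ascending addresses the bytes are 93 73 F0 61.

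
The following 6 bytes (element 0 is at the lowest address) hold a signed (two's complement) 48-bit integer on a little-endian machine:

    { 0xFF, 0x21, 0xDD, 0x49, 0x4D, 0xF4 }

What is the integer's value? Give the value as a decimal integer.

In little-endian order the low byte comes first in memory.
Reassemble most-significant byte first: F4 4D 49 DD 21 FF → 0xF44D49DD21FF.
Top bit is set, so as a signed 48-bit value this is 0xF44D49DD21FF − 2^48 = -12862187822593.

-12862187822593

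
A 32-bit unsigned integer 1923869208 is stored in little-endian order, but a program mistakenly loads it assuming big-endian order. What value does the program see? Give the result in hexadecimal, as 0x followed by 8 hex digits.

0x18EAAB72

1923869208 in 32-bit hexadecimal is 0x72ABEA18.
Stored little-endian, the bytes at ascending addresses are 18 EA AB 72.
Read back as big-endian, the last byte is least significant, giving 0x18EAAB72.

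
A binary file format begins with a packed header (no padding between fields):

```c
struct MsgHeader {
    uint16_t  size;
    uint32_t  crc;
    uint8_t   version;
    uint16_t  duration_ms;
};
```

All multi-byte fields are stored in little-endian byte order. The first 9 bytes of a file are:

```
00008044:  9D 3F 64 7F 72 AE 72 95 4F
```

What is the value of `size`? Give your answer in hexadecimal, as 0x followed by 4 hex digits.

`size` is the first field, at byte offset 0, occupying 2 bytes.
Bytes at offsets 0..1: 9D 3F.
In little-endian order the low byte comes first in memory.
Reassemble most-significant byte first: 3F 9D → 0x3F9D.

0x3F9D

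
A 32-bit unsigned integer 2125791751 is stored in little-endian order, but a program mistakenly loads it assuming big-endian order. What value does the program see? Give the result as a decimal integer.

2125791751 in 32-bit hexadecimal is 0x7EB50207.
Stored little-endian, the bytes at ascending addresses are 07 02 B5 7E.
Read back as big-endian, the last byte is least significant, giving 0x0702B57E.
0x0702B57E = 117618046.

117618046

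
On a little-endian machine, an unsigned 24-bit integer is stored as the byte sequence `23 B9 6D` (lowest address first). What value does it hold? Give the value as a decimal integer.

In little-endian order the low byte comes first in memory.
Reassemble most-significant byte first: 6D B9 23 → 0x6DB923.
0x6DB923 = 7190819.

7190819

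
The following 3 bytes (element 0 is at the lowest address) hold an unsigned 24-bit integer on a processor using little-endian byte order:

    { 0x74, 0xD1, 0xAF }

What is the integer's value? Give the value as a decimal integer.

11522420

Little-endian stores the least-significant byte at the lowest address.
Reassemble most-significant byte first: AF D1 74 → 0xAFD174.
0xAFD174 = 11522420.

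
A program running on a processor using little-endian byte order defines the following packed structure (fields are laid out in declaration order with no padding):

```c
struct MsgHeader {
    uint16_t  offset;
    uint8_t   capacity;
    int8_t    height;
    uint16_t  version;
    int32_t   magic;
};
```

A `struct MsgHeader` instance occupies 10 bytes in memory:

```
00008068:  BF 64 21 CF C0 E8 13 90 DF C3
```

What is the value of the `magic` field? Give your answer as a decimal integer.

-1008758765

`magic` follows `offset` (2 B), `capacity` (1 B), `height` (1 B), `version` (2 B), so it starts at offset 2 + 1 + 1 + 2 = 6 and occupies 4 bytes.
Bytes at offsets 6..9: 13 90 DF C3.
In little-endian order the low byte comes first in memory.
Reassemble most-significant byte first: C3 DF 90 13 → 0xC3DF9013.
Top bit is set, so as a signed 32-bit value this is 0xC3DF9013 − 2^32 = -1008758765.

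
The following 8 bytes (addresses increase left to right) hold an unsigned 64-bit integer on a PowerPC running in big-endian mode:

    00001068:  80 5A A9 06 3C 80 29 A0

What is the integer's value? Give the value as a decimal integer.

9248890629008664992

In big-endian order the high byte comes first in memory.
The bytes are already most-significant first: 0x805AA9063C8029A0.
0x805AA9063C8029A0 = 9248890629008664992.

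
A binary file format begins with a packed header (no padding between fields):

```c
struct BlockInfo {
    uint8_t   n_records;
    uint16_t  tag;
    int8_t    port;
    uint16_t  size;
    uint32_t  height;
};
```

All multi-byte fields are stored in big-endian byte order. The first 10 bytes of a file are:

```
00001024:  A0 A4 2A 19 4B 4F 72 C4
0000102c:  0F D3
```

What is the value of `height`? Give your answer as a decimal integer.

`height` follows `n_records` (1 B), `tag` (2 B), `port` (1 B), `size` (2 B), so it starts at offset 1 + 2 + 1 + 2 = 6 and occupies 4 bytes.
Bytes at offsets 6..9: 72 C4 0F D3.
Big-endian stores the most-significant byte at the lowest address.
The bytes are already most-significant first: 0x72C40FD3.
0x72C40FD3 = 1925451731.

1925451731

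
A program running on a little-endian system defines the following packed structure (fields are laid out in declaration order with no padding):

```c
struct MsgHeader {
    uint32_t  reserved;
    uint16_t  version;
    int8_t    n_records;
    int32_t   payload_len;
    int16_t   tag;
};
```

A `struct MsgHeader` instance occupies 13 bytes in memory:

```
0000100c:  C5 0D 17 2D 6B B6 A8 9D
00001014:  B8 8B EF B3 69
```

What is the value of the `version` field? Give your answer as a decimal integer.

46699

`version` follows `reserved` (4 bytes), so it starts at byte offset 4 and occupies 2 bytes.
Bytes at offsets 4..5: 6B B6.
In little-endian order the low byte comes first in memory.
Reassemble most-significant byte first: B6 6B → 0xB66B.
0xB66B = 46699.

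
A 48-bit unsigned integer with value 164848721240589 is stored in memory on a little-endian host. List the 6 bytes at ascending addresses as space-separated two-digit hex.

0D A2 78 D5 ED 95

164848721240589 in hexadecimal, padded to 48 bits, is 0x95EDD578A20D.
Split into bytes (most-significant first): 95 ED D5 78 A2 0D.
Little-endian: lowest address holds the least-significant byte.
So at ascending addresses the bytes are 0D A2 78 D5 ED 95.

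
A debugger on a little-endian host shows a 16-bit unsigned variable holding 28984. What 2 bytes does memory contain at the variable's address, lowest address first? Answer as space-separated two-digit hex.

28984 in hexadecimal, padded to 16 bits, is 0x7138.
Split into bytes (most-significant first): 71 38.
Little-endian: lowest address holds the least-significant byte.
So at ascending addresses the bytes are 38 71.

38 71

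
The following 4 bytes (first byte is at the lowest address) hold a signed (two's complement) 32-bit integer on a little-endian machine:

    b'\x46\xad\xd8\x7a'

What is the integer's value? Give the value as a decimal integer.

In little-endian order the low byte comes first in memory.
Reassemble most-significant byte first: 7A D8 AD 46 → 0x7AD8AD46.
0x7AD8AD46 = 2061020486.

2061020486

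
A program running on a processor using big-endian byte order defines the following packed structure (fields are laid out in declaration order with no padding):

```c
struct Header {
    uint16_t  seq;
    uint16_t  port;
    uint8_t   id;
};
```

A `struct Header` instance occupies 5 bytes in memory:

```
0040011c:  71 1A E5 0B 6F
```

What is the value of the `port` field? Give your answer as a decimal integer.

58635

`port` follows `seq` (2 bytes), so it starts at byte offset 2 and occupies 2 bytes.
Bytes at offsets 2..3: E5 0B.
Big-endian: lowest address holds the most-significant byte.
The bytes are already most-significant first: 0xE50B.
0xE50B = 58635.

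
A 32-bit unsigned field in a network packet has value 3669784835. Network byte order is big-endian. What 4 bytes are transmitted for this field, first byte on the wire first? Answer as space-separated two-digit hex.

DA BC 79 03

3669784835 in hexadecimal, padded to 32 bits, is 0xDABC7903.
Split into bytes (most-significant first): DA BC 79 03.
In big-endian order the high byte comes first in memory.
So the memory order matches the most-significant-first order: DA BC 79 03.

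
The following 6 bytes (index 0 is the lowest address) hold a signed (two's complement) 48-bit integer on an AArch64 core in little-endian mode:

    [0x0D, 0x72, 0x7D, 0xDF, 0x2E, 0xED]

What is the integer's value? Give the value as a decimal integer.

Little-endian: lowest address holds the least-significant byte.
Reassemble most-significant byte first: ED 2E DF 7D 72 0D → 0xED2EDF7D720D.
Top bit is set, so as a signed 48-bit value this is 0xED2EDF7D720D − 2^48 = -20689402891763.

-20689402891763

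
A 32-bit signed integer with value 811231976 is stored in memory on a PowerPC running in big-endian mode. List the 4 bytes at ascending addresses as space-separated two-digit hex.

30 5A 6A E8

811231976 in hexadecimal, padded to 32 bits, is 0x305A6AE8.
Split into bytes (most-significant first): 30 5A 6A E8.
In big-endian order the high byte comes first in memory.
So the memory order matches the most-significant-first order: 30 5A 6A E8.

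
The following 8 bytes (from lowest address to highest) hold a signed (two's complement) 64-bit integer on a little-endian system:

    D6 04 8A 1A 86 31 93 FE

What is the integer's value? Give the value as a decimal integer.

-102683914458757930

In little-endian order the low byte comes first in memory.
Reassemble most-significant byte first: FE 93 31 86 1A 8A 04 D6 → 0xFE9331861A8A04D6.
Top bit is set, so as a signed 64-bit value this is 0xFE9331861A8A04D6 − 2^64 = -102683914458757930.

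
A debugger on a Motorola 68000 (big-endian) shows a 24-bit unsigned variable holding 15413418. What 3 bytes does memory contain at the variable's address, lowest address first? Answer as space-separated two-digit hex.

EB 30 AA

15413418 in hexadecimal, padded to 24 bits, is 0xEB30AA.
Split into bytes (most-significant first): EB 30 AA.
Big-endian: lowest address holds the most-significant byte.
So the memory order matches the most-significant-first order: EB 30 AA.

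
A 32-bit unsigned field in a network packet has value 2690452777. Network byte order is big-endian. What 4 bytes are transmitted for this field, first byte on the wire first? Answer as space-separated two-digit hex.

2690452777 in hexadecimal, padded to 32 bits, is 0xA05D0D29.
Split into bytes (most-significant first): A0 5D 0D 29.
Big-endian: lowest address holds the most-significant byte.
So the memory order matches the most-significant-first order: A0 5D 0D 29.

A0 5D 0D 29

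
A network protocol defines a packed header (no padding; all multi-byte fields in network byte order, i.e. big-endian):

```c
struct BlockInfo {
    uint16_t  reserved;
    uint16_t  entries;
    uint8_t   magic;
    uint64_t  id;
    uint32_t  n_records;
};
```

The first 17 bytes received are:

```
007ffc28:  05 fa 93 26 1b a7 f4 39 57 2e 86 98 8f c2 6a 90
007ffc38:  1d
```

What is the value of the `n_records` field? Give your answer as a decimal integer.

`n_records` follows `reserved` (2 B), `entries` (2 B), `magic` (1 B), `id` (8 B), so it starts at offset 2 + 2 + 1 + 8 = 13 and occupies 4 bytes.
Bytes at offsets 13..16: C2 6A 90 1D.
In big-endian order the high byte comes first in memory.
The bytes are already most-significant first: 0xC26A901D.
0xC26A901D = 3261763613.

3261763613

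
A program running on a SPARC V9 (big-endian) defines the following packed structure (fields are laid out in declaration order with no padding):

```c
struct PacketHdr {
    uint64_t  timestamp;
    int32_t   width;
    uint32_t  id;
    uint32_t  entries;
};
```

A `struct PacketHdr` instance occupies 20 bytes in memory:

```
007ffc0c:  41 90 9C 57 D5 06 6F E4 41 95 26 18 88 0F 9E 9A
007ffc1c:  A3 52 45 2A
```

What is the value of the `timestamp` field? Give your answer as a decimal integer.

4724447910161706980

`timestamp` is the first field, at byte offset 0, occupying 8 bytes.
Bytes at offsets 0..7: 41 90 9C 57 D5 06 6F E4.
Big-endian: lowest address holds the most-significant byte.
The bytes are already most-significant first: 0x41909C57D5066FE4.
0x41909C57D5066FE4 = 4724447910161706980.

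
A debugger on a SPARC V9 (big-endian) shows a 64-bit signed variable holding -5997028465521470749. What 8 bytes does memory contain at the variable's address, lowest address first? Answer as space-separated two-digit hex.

AC C6 46 62 5C AF D2 E3

Two's complement of -5997028465521470749 in 64 bits: 5997028465521470749 = 0x5339B99DA3502D1D; invert → 0xACC646625CAFD2E2; add 1 → 0xACC646625CAFD2E3.
Split into bytes (most-significant first): AC C6 46 62 5C AF D2 E3.
Big-endian stores the most-significant byte at the lowest address.
So the memory order matches the most-significant-first order: AC C6 46 62 5C AF D2 E3.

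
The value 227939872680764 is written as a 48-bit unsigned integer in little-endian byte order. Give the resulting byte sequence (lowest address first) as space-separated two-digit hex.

227939872680764 in hexadecimal, padded to 48 bits, is 0xCF4F63242B3C.
Split into bytes (most-significant first): CF 4F 63 24 2B 3C.
Little-endian: lowest address holds the least-significant byte.
So at ascending addresses the bytes are 3C 2B 24 63 4F CF.

3C 2B 24 63 4F CF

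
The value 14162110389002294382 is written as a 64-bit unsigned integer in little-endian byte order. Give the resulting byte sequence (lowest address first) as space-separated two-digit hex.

14162110389002294382 in hexadecimal, padded to 64 bits, is 0xC489EC5D5E59D46E.
Split into bytes (most-significant first): C4 89 EC 5D 5E 59 D4 6E.
Little-endian stores the least-significant byte at the lowest address.
So at ascending addresses the bytes are 6E D4 59 5E 5D EC 89 C4.

6E D4 59 5E 5D EC 89 C4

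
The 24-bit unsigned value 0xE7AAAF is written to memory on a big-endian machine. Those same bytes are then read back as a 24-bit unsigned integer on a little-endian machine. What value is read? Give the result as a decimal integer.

Stored big-endian, the bytes at ascending addresses are E7 AA AF.
Read back as little-endian, the first byte is least significant, giving 0xAFAAE7.
0xAFAAE7 = 11512551.

11512551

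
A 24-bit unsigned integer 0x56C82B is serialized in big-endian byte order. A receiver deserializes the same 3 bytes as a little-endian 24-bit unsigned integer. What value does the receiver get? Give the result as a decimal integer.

Stored big-endian, the bytes at ascending addresses are 56 C8 2B.
Read back as little-endian, the first byte is least significant, giving 0x2BC856.
0x2BC856 = 2869334.

2869334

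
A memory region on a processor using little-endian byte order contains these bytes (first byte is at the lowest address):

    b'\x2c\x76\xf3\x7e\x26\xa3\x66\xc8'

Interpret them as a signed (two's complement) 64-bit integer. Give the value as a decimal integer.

-4006335432765508052

Little-endian stores the least-significant byte at the lowest address.
Reassemble most-significant byte first: C8 66 A3 26 7E F3 76 2C → 0xC866A3267EF3762C.
Top bit is set, so as a signed 64-bit value this is 0xC866A3267EF3762C − 2^64 = -4006335432765508052.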